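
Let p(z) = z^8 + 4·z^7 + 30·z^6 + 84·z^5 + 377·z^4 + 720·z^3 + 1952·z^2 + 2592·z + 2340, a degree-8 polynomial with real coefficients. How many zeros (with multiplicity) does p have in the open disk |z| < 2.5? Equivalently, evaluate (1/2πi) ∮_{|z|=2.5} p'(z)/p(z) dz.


The zeros of p are: (0 + 3i), (0 - 3i), (-2 + 3i), (-2 - 3i), (1 + 3i), (1 - 3i), (-1 + 1i), (-1 - 1i).
Their magnitudes are: 3, 3, 3.606, 3.606, 3.162, 3.162, 1.414, 1.414.
Zeros with |z| < R = 2.5: (-1 + 1i), (-1 - 1i).
Count = 2.
By the argument principle, (1/2πi) ∮_{|z|=R} p'(z)/p(z) dz equals exactly this count.

Number of zeros inside |z| < 2.5: 2.


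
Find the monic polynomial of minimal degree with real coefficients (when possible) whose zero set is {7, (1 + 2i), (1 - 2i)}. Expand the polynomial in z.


The polynomial is p(z) = ∏_{α ∈ S} (z − α), where S = {7, (1 + 2i), (1 - 2i)}.
Expanding the product yields: p(z) = z^3 -9·z^2 + 19·z -35.
Note conjugate pairs combine to real quadratics: (z − (1+2i))(z − (1−2i)) = z² − 2z + 5.
The resulting polynomial has degree 3 and real coefficients as required.

p(z) = z^3 -9·z^2 + 19·z -35.


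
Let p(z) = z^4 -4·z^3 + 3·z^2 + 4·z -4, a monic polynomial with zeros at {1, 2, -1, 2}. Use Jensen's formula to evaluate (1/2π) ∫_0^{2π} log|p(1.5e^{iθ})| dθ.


Zeros: -1, 1, 2, 2; r = 1.5.
Inside |z| < r: -1, 1. Outside (|z| ≥ r): 2, 2.
p(0) = -4, so log|p(0)| = log(4) = 1.3863.
Apply Jensen: I(r) = log|p(0)| + Σ_k log(r/|z_k|), summed over zeros inside |z| < r.
  log(r/|z_k|) for z_k = 1: log(1.5/1) = 0.4055
  log(r/|z_k|) for z_k = -1: log(1.5/1) = 0.4055
  Outside zeros (2, 2) contribute nothing to the Jensen sum.
Sum over inside zeros: 0.8109.
I(r) = log|p(0)| + (inside sum) = 1.3863 + 0.8109 = 2.1972.
Note: since some zeros are outside |z| ≤ r, the simplified n·log(r) form does NOT apply — only the inside zeros contribute.

I(r) ≈ 2.1972.


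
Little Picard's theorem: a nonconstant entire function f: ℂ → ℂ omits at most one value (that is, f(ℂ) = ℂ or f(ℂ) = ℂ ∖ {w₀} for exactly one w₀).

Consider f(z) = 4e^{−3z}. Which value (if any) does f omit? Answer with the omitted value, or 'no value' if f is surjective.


Little Picard bounds the complement of f(ℂ) to at most one point.
e^{−3z} is never zero on ℂ, so 4·e^{−3z} takes every value in ℂ ∖ {0}. Adding 0 shifts the range to ℂ ∖ {0}. Thus f omits exactly the value 0.

Omitted value: 0.


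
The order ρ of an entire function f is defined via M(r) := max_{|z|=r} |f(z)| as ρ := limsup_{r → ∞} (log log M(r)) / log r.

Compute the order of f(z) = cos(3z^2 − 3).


Write cos(w) = (e^{iw} ± e^{−iw})/(2 or 2i), so |cos(w)| ≤ e^{|w|}. With w = 3z^2 − 3, |w| ≤ 3r^2 + 3 on |z|=r, giving M(r) ≤ e^{3r^2 + 3} and ρ ≤ 2. For the lower bound, choose z on |z|=r with 3z^2 purely imaginary of modulus 3r^2; then |cos(3z^2 − 3)| grows like e^{3r^2}/2, so ρ ≥ 2. Hence ρ = 2.
Therefore ρ = 2.

Order ρ = 2.


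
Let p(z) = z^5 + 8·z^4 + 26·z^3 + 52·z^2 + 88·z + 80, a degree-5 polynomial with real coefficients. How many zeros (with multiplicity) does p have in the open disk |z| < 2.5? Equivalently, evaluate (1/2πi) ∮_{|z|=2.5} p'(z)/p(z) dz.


The zeros of p are: (0 + 2i), (0 - 2i), -2, (-3 + 1i), (-3 - 1i).
Their magnitudes are: 2, 2, 2, 3.162, 3.162.
Zeros with |z| < R = 2.5: (0 + 2i), (0 - 2i), -2.
Count = 3.
By the argument principle, (1/2πi) ∮_{|z|=R} p'(z)/p(z) dz equals exactly this count.

Number of zeros inside |z| < 2.5: 3.


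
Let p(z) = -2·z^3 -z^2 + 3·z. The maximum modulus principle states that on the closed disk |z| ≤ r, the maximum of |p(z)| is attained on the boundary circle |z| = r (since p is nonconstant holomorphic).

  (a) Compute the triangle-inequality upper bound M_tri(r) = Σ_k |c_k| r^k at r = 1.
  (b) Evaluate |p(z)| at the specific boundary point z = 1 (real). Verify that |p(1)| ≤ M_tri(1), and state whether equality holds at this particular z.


Coefficients: c_0 = 0, c_1 = 3, c_2 = -1, c_3 = -2. Radius r = 1.
Part (a). Triangle bound: M_tri(r) = Σ_k |c_k| r^k
  = |0|·1^0 + |3|·1^1 + |-1|·1^2 + |-2|·1^3
  = 0 + 3 + 1 + 2 = 6.
This bounds M(r) := max_{|z|=r} |p(z)| from above; equality holds iff all terms c_k z^k can be made to align in phase at a single z on |z|=r.
Part (b). At z = 1 (real, on the circle |z| = r):
  p(1) = (0)·1^0 + (3)·1^1 + (-1)·1^2 + (-2)·1^3 = 0.
  |p(1)| = 0.
Check: |p(1)| = 0 ≤ 6 = M_tri(1). ✓ Equality does not hold at z = 1 (the coefficients have mixed signs, so the terms do not all align in phase there).

M_tri(1) = 6; |p(1)| = 0; equality at z=1: no.


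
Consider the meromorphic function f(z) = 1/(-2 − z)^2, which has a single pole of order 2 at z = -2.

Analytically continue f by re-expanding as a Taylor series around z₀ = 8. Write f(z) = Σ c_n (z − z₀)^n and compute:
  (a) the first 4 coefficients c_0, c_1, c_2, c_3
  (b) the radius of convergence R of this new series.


Let w = z − z₀, so z = z₀ + w.
Then -2 − z = -2 − (z₀ + w) = (-2 − z₀) − w = -10 − w.
f(z) = 1/(-10 − w)^2 = (1/(-10)^2) · (1 − w/(-10))^{−2}.
By the binomial series (1−u)^{−2} = Σ_{n≥0} C(n+1, 1) u^n for |u|<1, with u = w/(-10):
  c_n = C(n+1, 1) / (-10)^(n+2).
  c_0 = 1/(-10)^2 = 1/100.
  c_1 = 2/(-10)^3 = -1/500.
  c_2 = 3/(-10)^4 = 3/10000.
  c_3 = 4/(-10)^5 = -1/25000.
The series is valid for |w/d| < 1, i.e. |z − z₀| < |d|.
Radius of convergence: R = |-2 − z₀| = |-10| = 10 (distance from z₀ to the singularity z = -2).

c_0 = 1/100, c_1 = -1/500, c_2 = 3/10000, c_3 = -1/25000; R = 10.


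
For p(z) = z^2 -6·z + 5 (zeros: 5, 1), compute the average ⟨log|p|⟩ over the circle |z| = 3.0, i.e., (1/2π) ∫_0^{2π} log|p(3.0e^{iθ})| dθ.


Zeros: 1, 5; r = 3.0.
Inside |z| < r: 1. Outside (|z| ≥ r): 5.
p(0) = 5, so log|p(0)| = log(5) = 1.6094.
Apply Jensen: I(r) = log|p(0)| + Σ_k log(r/|z_k|), summed over zeros inside |z| < r.
  log(r/|z_k|) for z_k = 1: log(3.0/1) = 1.0986
  Outside zeros (5) contribute nothing to the Jensen sum.
Sum over inside zeros: 1.0986.
I(r) = log|p(0)| + (inside sum) = 1.6094 + 1.0986 = 2.7081.
Note: since some zeros are outside |z| ≤ r, the simplified n·log(r) form does NOT apply — only the inside zeros contribute.

I(r) ≈ 2.7081.


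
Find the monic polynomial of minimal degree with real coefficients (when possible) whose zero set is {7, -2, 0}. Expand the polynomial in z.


The polynomial is p(z) = ∏_{α ∈ S} (z − α), where S = {7, -2, 0}.
Expanding the product yields: p(z) = z^3 -5·z^2 -14·z.
The resulting polynomial has degree 3 and real coefficients as required.

p(z) = z^3 -5·z^2 -14·z.


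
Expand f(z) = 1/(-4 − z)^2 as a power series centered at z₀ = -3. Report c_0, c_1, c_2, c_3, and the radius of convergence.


Let w = z − z₀, so z = z₀ + w.
Then -4 − z = -4 − (z₀ + w) = (-4 − z₀) − w = -1 − w.
f(z) = 1/(-1 − w)^2 = (1/(-1)^2) · (1 − w/(-1))^{−2}.
By the binomial series (1−u)^{−2} = Σ_{n≥0} C(n+1, 1) u^n for |u|<1, with u = w/(-1):
  c_n = C(n+1, 1) / (-1)^(n+2).
  c_0 = 1/(-1)^2 = 1.
  c_1 = 2/(-1)^3 = -2.
  c_2 = 3/(-1)^4 = 3.
  c_3 = 4/(-1)^5 = -4.
The series is valid for |w/d| < 1, i.e. |z − z₀| < |d|.
Radius of convergence: R = |-4 − z₀| = |-1| = 1 (distance from z₀ to the singularity z = -4).

c_0 = 1, c_1 = -2, c_2 = 3, c_3 = -4; R = 1.


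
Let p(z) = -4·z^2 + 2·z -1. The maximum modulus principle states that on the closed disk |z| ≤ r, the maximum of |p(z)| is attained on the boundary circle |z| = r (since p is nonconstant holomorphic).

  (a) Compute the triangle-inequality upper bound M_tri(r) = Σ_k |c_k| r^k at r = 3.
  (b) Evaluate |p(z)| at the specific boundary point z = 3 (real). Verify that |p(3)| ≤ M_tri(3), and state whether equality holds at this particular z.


Coefficients: c_0 = -1, c_1 = 2, c_2 = -4. Radius r = 3.
Part (a). Triangle bound: M_tri(r) = Σ_k |c_k| r^k
  = |-1|·3^0 + |2|·3^1 + |-4|·3^2
  = 1 + 6 + 36 = 43.
This bounds M(r) := max_{|z|=r} |p(z)| from above; equality holds iff all terms c_k z^k can be made to align in phase at a single z on |z|=r.
Part (b). At z = 3 (real, on the circle |z| = r):
  p(3) = (-1)·3^0 + (2)·3^1 + (-4)·3^2 = -31.
  |p(3)| = 31.
Check: |p(3)| = 31 ≤ 43 = M_tri(3). ✓ Equality does not hold at z = 3 (the coefficients have mixed signs, so the terms do not all align in phase there).

M_tri(3) = 43; |p(3)| = 31; equality at z=3: no.


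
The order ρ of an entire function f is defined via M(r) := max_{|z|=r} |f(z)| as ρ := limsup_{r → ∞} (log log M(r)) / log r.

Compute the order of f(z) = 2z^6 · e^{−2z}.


M(r) = max_{|z|=r} |2|·|z|^6·|e^{−2z}| = 2·r^6 · e^{2r^1} (the factors attain their maxima compatibly on |z|=r). Then log M(r) = log 2 + 6·log r + 2r^1, dominated by the last term, so log log M(r) ~ 1·log r. The polynomial factor 2z^6 contributes only a log r term and does not affect the order. ρ = 1.
Therefore ρ = 1.

Order ρ = 1.


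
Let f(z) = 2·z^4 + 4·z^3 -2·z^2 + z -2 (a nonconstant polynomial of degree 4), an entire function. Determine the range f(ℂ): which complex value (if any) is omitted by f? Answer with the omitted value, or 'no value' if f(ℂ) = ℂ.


Little Picard bounds the complement of f(ℂ) to at most one point.
For every w ∈ ℂ, the equation p(z) − w = 0 is a nonconstant polynomial in z and hence has at least one root by the fundamental theorem of algebra. So p is surjective onto ℂ, omitting no value.

Omitted value: no value.


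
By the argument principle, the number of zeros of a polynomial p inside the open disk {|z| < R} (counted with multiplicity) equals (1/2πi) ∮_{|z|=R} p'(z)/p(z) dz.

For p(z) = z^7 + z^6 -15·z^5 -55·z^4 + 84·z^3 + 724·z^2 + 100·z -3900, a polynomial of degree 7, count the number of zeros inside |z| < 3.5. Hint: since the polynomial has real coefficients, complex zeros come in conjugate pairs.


The zeros of p are: (-3 + 1i), (-3 - 1i), (-2 + 3i), (-2 - 3i), (3 + 1i), (3 - 1i), 3.
Their magnitudes are: 3.162, 3.162, 3.606, 3.606, 3.162, 3.162, 3.
Zeros with |z| < R = 3.5: (-3 + 1i), (-3 - 1i), (3 + 1i), (3 - 1i), 3.
Count = 5.
By the argument principle, (1/2πi) ∮_{|z|=R} p'(z)/p(z) dz equals exactly this count.

Number of zeros inside |z| < 3.5: 5.


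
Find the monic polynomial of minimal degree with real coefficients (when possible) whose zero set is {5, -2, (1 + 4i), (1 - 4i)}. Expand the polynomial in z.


The polynomial is p(z) = ∏_{α ∈ S} (z − α), where S = {5, -2, (1 + 4i), (1 - 4i)}.
Expanding the product yields: p(z) = z^4 -5·z^3 + 13·z^2 -31·z -170.
Note conjugate pairs combine to real quadratics: (z − (1+4i))(z − (1−4i)) = z² − 2z + 17.
The resulting polynomial has degree 4 and real coefficients as required.

p(z) = z^4 -5·z^3 + 13·z^2 -31·z -170.


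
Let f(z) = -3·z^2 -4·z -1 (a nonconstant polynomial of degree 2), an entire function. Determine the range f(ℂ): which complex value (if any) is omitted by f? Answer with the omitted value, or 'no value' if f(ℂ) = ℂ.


Little Picard bounds the complement of f(ℂ) to at most one point.
For every w ∈ ℂ, the equation p(z) − w = 0 is a nonconstant polynomial in z and hence has at least one root by the fundamental theorem of algebra. So p is surjective onto ℂ, omitting no value.

Omitted value: no value.


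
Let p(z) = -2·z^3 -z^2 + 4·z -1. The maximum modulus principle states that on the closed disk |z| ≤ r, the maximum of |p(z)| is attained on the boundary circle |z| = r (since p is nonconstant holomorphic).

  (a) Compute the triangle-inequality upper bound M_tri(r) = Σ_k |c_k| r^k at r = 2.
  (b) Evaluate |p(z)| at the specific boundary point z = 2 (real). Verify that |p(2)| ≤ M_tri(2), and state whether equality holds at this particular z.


Coefficients: c_0 = -1, c_1 = 4, c_2 = -1, c_3 = -2. Radius r = 2.
Part (a). Triangle bound: M_tri(r) = Σ_k |c_k| r^k
  = |-1|·2^0 + |4|·2^1 + |-1|·2^2 + |-2|·2^3
  = 1 + 8 + 4 + 16 = 29.
This bounds M(r) := max_{|z|=r} |p(z)| from above; equality holds iff all terms c_k z^k can be made to align in phase at a single z on |z|=r.
Part (b). At z = 2 (real, on the circle |z| = r):
  p(2) = (-1)·2^0 + (4)·2^1 + (-1)·2^2 + (-2)·2^3 = -13.
  |p(2)| = 13.
Check: |p(2)| = 13 ≤ 29 = M_tri(2). ✓ Equality does not hold at z = 2 (the coefficients have mixed signs, so the terms do not all align in phase there).

M_tri(2) = 29; |p(2)| = 13; equality at z=2: no.


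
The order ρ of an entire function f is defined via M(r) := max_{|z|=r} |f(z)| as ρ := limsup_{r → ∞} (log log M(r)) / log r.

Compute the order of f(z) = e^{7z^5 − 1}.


|e^{7z^5 − 1}| = e^{Re(7·z^5) + -1} ≤ e^{7|z|^5 + -1} = e^{7r^5 + -1} on |z| = r, so ρ ≤ 5. Choosing z on |z|=r so that 7·z^5 is real positive (always possible by picking arg z appropriately) gives |f(z)| = e^{7r^5 + -1}, matching the bound. The additive constant -1 does not affect log log M(r) ~ 5·log r. Hence ρ = 5.
Therefore ρ = 5.

Order ρ = 5.


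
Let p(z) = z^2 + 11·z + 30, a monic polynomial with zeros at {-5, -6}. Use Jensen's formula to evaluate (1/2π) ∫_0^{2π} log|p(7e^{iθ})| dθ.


Zeros: -6, -5; r = 7.
Inside |z| < r: -6, -5. Outside (|z| ≥ r): ∅.
p(0) = 30, so log|p(0)| = log(30) = 3.4012.
Apply Jensen: I(r) = log|p(0)| + Σ_k log(r/|z_k|), summed over zeros inside |z| < r.
  log(r/|z_k|) for z_k = -5: log(7/5) = 0.3365
  log(r/|z_k|) for z_k = -6: log(7/6) = 0.1542
Sum over inside zeros: 0.4906.
I(r) = log|p(0)| + (inside sum) = 3.4012 + 0.4906 = 3.8918.
Closed form (all zeros inside, monic): I(r) = n·log(r) = 2·log(7) = 3.8918. ✓

I(r) ≈ 3.8918.


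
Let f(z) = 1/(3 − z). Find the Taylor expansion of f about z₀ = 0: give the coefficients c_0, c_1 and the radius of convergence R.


Let w = z − z₀, so z = z₀ + w.
Then 3 − z = 3 − (z₀ + w) = (3 − z₀) − w = 3 − w.
f(z) = 1/(3 − w) = (1/(3)) · 1/(1 − w/(3)) = Σ_{n≥0} w^n / (3)^(n+1).
So c_n = 1/(3)^(n+1):
  c_0 = 1/(3)^1 = 1/3.
  c_1 = 1/(3)^2 = 1/9.
The series is valid for |w/d| < 1, i.e. |z − z₀| < |d|.
Radius of convergence: R = |3 − z₀| = |3| = 3 (distance from z₀ to the singularity z = 3).

c_0 = 1/3, c_1 = 1/9; R = 3.


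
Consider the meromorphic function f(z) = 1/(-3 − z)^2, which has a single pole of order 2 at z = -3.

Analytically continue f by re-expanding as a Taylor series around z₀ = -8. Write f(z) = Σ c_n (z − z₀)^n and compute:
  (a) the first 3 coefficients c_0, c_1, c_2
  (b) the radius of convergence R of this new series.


Let w = z − z₀, so z = z₀ + w.
Then -3 − z = -3 − (z₀ + w) = (-3 − z₀) − w = 5 − w.
f(z) = 1/(5 − w)^2 = (1/(5)^2) · (1 − w/(5))^{−2}.
By the binomial series (1−u)^{−2} = Σ_{n≥0} C(n+1, 1) u^n for |u|<1, with u = w/(5):
  c_n = C(n+1, 1) / (5)^(n+2).
  c_0 = 1/(5)^2 = 1/25.
  c_1 = 2/(5)^3 = 2/125.
  c_2 = 3/(5)^4 = 3/625.
The series is valid for |w/d| < 1, i.e. |z − z₀| < |d|.
Radius of convergence: R = |-3 − z₀| = |5| = 5 (distance from z₀ to the singularity z = -3).

c_0 = 1/25, c_1 = 2/125, c_2 = 3/625; R = 5.


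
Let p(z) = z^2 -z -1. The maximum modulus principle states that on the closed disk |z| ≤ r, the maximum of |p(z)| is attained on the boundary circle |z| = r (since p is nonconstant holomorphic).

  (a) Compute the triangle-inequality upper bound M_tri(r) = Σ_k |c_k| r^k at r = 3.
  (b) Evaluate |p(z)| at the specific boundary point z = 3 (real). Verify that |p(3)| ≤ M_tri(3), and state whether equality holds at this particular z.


Coefficients: c_0 = -1, c_1 = -1, c_2 = 1. Radius r = 3.
Part (a). Triangle bound: M_tri(r) = Σ_k |c_k| r^k
  = |-1|·3^0 + |-1|·3^1 + |1|·3^2
  = 1 + 3 + 9 = 13.
This bounds M(r) := max_{|z|=r} |p(z)| from above; equality holds iff all terms c_k z^k can be made to align in phase at a single z on |z|=r.
Part (b). At z = 3 (real, on the circle |z| = r):
  p(3) = (-1)·3^0 + (-1)·3^1 + (1)·3^2 = 5.
  |p(3)| = 5.
Check: |p(3)| = 5 ≤ 13 = M_tri(3). ✓ Equality does not hold at z = 3 (the coefficients have mixed signs, so the terms do not all align in phase there).

M_tri(3) = 13; |p(3)| = 5; equality at z=3: no.


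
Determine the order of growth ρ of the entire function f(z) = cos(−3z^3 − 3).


Write cos(w) = (e^{iw} ± e^{−iw})/(2 or 2i), so |cos(w)| ≤ e^{|w|}. With w = −3z^3 − 3, |w| ≤ 3r^3 + 3 on |z|=r, giving M(r) ≤ e^{3r^3 + 3} and ρ ≤ 3. For the lower bound, choose z on |z|=r with -3z^3 purely imaginary of modulus 3r^3; then |cos(−3z^3 − 3)| grows like e^{3r^3}/2, so ρ ≥ 3. Hence ρ = 3.
Therefore ρ = 3.

Order ρ = 3.


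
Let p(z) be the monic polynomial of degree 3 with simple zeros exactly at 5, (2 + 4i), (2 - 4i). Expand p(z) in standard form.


The polynomial is p(z) = ∏_{α ∈ S} (z − α), where S = {5, (2 + 4i), (2 - 4i)}.
Expanding the product yields: p(z) = z^3 -9·z^2 + 40·z -100.
Note conjugate pairs combine to real quadratics: (z − (2+4i))(z − (2−4i)) = z² − 4z + 20.
The resulting polynomial has degree 3 and real coefficients as required.

p(z) = z^3 -9·z^2 + 40·z -100.


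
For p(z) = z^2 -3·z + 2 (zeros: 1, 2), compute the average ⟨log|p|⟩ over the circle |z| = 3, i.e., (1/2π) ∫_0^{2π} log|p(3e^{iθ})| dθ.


Zeros: 1, 2; r = 3.
Inside |z| < r: 1, 2. Outside (|z| ≥ r): ∅.
p(0) = 2, so log|p(0)| = log(2) = 0.6931.
Apply Jensen: I(r) = log|p(0)| + Σ_k log(r/|z_k|), summed over zeros inside |z| < r.
  log(r/|z_k|) for z_k = 1: log(3/1) = 1.0986
  log(r/|z_k|) for z_k = 2: log(3/2) = 0.4055
Sum over inside zeros: 1.5041.
I(r) = log|p(0)| + (inside sum) = 0.6931 + 1.5041 = 2.1972.
Closed form (all zeros inside, monic): I(r) = n·log(r) = 2·log(3) = 2.1972. ✓

I(r) ≈ 2.1972.


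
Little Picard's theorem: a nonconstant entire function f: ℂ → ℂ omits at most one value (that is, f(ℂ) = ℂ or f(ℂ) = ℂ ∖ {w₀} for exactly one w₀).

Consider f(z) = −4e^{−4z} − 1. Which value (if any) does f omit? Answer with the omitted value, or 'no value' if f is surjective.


Little Picard bounds the complement of f(ℂ) to at most one point.
e^{−4z} is never zero on ℂ, so -4·e^{−4z} takes every value in ℂ ∖ {0}. Adding -1 shifts the range to ℂ ∖ {-1}. Thus f omits exactly the value -1.

Omitted value: -1.


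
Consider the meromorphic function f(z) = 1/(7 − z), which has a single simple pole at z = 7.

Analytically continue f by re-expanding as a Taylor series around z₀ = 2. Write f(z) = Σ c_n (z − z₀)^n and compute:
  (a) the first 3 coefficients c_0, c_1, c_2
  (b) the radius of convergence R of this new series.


Let w = z − z₀, so z = z₀ + w.
Then 7 − z = 7 − (z₀ + w) = (7 − z₀) − w = 5 − w.
f(z) = 1/(5 − w) = (1/(5)) · 1/(1 − w/(5)) = Σ_{n≥0} w^n / (5)^(n+1).
So c_n = 1/(5)^(n+1):
  c_0 = 1/(5)^1 = 1/5.
  c_1 = 1/(5)^2 = 1/25.
  c_2 = 1/(5)^3 = 1/125.
The series is valid for |w/d| < 1, i.e. |z − z₀| < |d|.
Radius of convergence: R = |7 − z₀| = |5| = 5 (distance from z₀ to the singularity z = 7).

c_0 = 1/5, c_1 = 1/25, c_2 = 1/125; R = 5.


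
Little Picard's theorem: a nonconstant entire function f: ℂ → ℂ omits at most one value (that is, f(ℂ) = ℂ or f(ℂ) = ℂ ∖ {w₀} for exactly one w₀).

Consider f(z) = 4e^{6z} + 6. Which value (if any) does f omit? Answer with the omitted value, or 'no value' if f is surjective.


Little Picard bounds the complement of f(ℂ) to at most one point.
e^{6z} is never zero on ℂ, so 4·e^{6z} takes every value in ℂ ∖ {0}. Adding 6 shifts the range to ℂ ∖ {6}. Thus f omits exactly the value 6.

Omitted value: 6.


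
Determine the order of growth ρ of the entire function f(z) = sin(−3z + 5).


sin(w) is a linear combination of e^{iw} and e^{−iw} (or e^w, e^{−w} in the hyperbolic case), so |sin(w)| ≤ e^{|w|}. With w = −3z + 5, |w| ≤ 3|z| + 5 = 3r + 5 on |z| = r, giving M(r) ≤ e^{3r + 5}, so ρ ≤ 1. On a suitable ray (z = it for sin/cos; z = t for sinh/cosh, t real → ∞), |sin(−3z + 5)| grows like e^{3|t|}/2, so ρ ≥ 1. Hence ρ = 1.
Therefore ρ = 1.

Order ρ = 1.


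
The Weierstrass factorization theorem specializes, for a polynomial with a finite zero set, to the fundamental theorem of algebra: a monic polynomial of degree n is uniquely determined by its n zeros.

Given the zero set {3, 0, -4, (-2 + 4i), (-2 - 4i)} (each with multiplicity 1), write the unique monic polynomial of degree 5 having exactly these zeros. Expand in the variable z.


The polynomial is p(z) = ∏_{α ∈ S} (z − α), where S = {3, 0, -4, (-2 + 4i), (-2 - 4i)}.
Expanding the product yields: p(z) = z^5 + 5·z^4 + 12·z^3 -28·z^2 -240·z.
Note conjugate pairs combine to real quadratics: (z − (-2+4i))(z − (-2−4i)) = z² + 4z + 20.
The resulting polynomial has degree 5 and real coefficients as required.

p(z) = z^5 + 5·z^4 + 12·z^3 -28·z^2 -240·z.


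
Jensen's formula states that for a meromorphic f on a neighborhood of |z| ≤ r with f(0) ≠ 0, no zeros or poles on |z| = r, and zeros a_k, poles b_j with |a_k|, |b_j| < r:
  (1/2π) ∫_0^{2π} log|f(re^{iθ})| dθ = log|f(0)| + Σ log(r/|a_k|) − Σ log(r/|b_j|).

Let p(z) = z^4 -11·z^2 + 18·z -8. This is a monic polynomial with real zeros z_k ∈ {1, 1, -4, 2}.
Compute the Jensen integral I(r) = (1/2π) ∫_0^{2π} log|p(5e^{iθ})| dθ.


Zeros: -4, 1, 1, 2; r = 5.
Inside |z| < r: -4, 1, 1, 2. Outside (|z| ≥ r): ∅.
p(0) = -8, so log|p(0)| = log(8) = 2.0794.
Apply Jensen: I(r) = log|p(0)| + Σ_k log(r/|z_k|), summed over zeros inside |z| < r.
  log(r/|z_k|) for z_k = 1: log(5/1) = 1.6094
  log(r/|z_k|) for z_k = 1: log(5/1) = 1.6094
  log(r/|z_k|) for z_k = -4: log(5/4) = 0.2231
  log(r/|z_k|) for z_k = 2: log(5/2) = 0.9163
Sum over inside zeros: 4.3583.
I(r) = log|p(0)| + (inside sum) = 2.0794 + 4.3583 = 6.4378.
Closed form (all zeros inside, monic): I(r) = n·log(r) = 4·log(5) = 6.4378. ✓

I(r) ≈ 6.4378.


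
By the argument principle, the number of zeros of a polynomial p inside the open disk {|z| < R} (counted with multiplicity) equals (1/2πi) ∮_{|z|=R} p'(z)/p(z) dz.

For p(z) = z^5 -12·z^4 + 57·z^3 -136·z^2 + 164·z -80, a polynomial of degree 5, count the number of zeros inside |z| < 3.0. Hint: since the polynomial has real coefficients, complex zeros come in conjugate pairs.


The zeros of p are: 2, 2, 4, (2 + 1i), (2 - 1i).
Their magnitudes are: 2, 2, 4, 2.236, 2.236.
Zeros with |z| < R = 3.0: 2, 2, (2 + 1i), (2 - 1i).
Count = 4.
By the argument principle, (1/2πi) ∮_{|z|=R} p'(z)/p(z) dz equals exactly this count.

Number of zeros inside |z| < 3.0: 4.


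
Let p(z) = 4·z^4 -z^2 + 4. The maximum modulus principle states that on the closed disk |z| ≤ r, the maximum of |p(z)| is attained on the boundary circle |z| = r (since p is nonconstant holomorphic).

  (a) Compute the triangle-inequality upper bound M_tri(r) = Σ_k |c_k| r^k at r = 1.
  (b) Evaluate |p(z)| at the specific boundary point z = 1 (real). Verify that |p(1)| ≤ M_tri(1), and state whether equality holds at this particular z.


Coefficients: c_0 = 4, c_1 = 0, c_2 = -1, c_3 = 0, c_4 = 4. Radius r = 1.
Part (a). Triangle bound: M_tri(r) = Σ_k |c_k| r^k
  = |4|·1^0 + |0|·1^1 + |-1|·1^2 + |0|·1^3 + |4|·1^4
  = 4 + 0 + 1 + 0 + 4 = 9.
This bounds M(r) := max_{|z|=r} |p(z)| from above; equality holds iff all terms c_k z^k can be made to align in phase at a single z on |z|=r.
Part (b). At z = 1 (real, on the circle |z| = r):
  p(1) = (4)·1^0 + (0)·1^1 + (-1)·1^2 + (0)·1^3 + (4)·1^4 = 7.
  |p(1)| = 7.
Check: |p(1)| = 7 ≤ 9 = M_tri(1). ✓ Equality does not hold at z = 1 (the coefficients have mixed signs, so the terms do not all align in phase there).

M_tri(1) = 9; |p(1)| = 7; equality at z=1: no.


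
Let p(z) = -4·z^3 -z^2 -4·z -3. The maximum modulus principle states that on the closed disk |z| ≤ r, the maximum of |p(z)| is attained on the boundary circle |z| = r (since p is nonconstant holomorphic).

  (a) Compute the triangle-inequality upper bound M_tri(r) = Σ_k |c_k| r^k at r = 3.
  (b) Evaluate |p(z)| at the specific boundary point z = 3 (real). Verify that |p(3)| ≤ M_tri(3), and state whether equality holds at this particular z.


Coefficients: c_0 = -3, c_1 = -4, c_2 = -1, c_3 = -4. Radius r = 3.
Part (a). Triangle bound: M_tri(r) = Σ_k |c_k| r^k
  = |-3|·3^0 + |-4|·3^1 + |-1|·3^2 + |-4|·3^3
  = 3 + 12 + 9 + 108 = 132.
This bounds M(r) := max_{|z|=r} |p(z)| from above; equality holds iff all terms c_k z^k can be made to align in phase at a single z on |z|=r.
Part (b). At z = 3 (real, on the circle |z| = r):
  p(3) = (-3)·3^0 + (-4)·3^1 + (-1)·3^2 + (-4)·3^3 = -132.
  |p(3)| = 132.
Since all nonzero coefficients share the same sign, |p(3)| = 132 = M_tri(3); the triangle bound is attained at z = 3, so in fact M(r) = 132.

M_tri(3) = 132; |p(3)| = 132; equality at z=3: yes.


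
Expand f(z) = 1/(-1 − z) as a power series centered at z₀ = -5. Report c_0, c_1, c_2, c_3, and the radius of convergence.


Let w = z − z₀, so z = z₀ + w.
Then -1 − z = -1 − (z₀ + w) = (-1 − z₀) − w = 4 − w.
f(z) = 1/(4 − w) = (1/(4)) · 1/(1 − w/(4)) = Σ_{n≥0} w^n / (4)^(n+1).
So c_n = 1/(4)^(n+1):
  c_0 = 1/(4)^1 = 1/4.
  c_1 = 1/(4)^2 = 1/16.
  c_2 = 1/(4)^3 = 1/64.
  c_3 = 1/(4)^4 = 1/256.
The series is valid for |w/d| < 1, i.e. |z − z₀| < |d|.
Radius of convergence: R = |-1 − z₀| = |4| = 4 (distance from z₀ to the singularity z = -1).

c_0 = 1/4, c_1 = 1/16, c_2 = 1/64, c_3 = 1/256; R = 4.


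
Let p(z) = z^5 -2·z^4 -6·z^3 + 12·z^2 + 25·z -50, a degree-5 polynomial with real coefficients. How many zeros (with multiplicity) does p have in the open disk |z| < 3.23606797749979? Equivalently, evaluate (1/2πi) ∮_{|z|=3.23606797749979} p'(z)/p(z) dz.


The zeros of p are: (2 + 1i), (2 - 1i), (-2 + 1i), (-2 - 1i), 2.
Their magnitudes are: 2.236, 2.236, 2.236, 2.236, 2.
Zeros with |z| < R = 3.23606797749979: (2 + 1i), (2 - 1i), (-2 + 1i), (-2 - 1i), 2.
Count = 5.
By the argument principle, (1/2πi) ∮_{|z|=R} p'(z)/p(z) dz equals exactly this count.

Number of zeros inside |z| < 3.23606797749979: 5.


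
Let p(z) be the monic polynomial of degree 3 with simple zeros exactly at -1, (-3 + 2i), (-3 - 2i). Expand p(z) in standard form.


The polynomial is p(z) = ∏_{α ∈ S} (z − α), where S = {-1, (-3 + 2i), (-3 - 2i)}.
Expanding the product yields: p(z) = z^3 + 7·z^2 + 19·z + 13.
Note conjugate pairs combine to real quadratics: (z − (-3+2i))(z − (-3−2i)) = z² + 6z + 13.
The resulting polynomial has degree 3 and real coefficients as required.

p(z) = z^3 + 7·z^2 + 19·z + 13.


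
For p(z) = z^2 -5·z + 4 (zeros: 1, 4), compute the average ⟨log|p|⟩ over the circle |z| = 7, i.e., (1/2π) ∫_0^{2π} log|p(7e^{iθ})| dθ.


Zeros: 1, 4; r = 7.
Inside |z| < r: 1, 4. Outside (|z| ≥ r): ∅.
p(0) = 4, so log|p(0)| = log(4) = 1.3863.
Apply Jensen: I(r) = log|p(0)| + Σ_k log(r/|z_k|), summed over zeros inside |z| < r.
  log(r/|z_k|) for z_k = 1: log(7/1) = 1.9459
  log(r/|z_k|) for z_k = 4: log(7/4) = 0.5596
Sum over inside zeros: 2.5055.
I(r) = log|p(0)| + (inside sum) = 1.3863 + 2.5055 = 3.8918.
Closed form (all zeros inside, monic): I(r) = n·log(r) = 2·log(7) = 3.8918. ✓

I(r) ≈ 3.8918.


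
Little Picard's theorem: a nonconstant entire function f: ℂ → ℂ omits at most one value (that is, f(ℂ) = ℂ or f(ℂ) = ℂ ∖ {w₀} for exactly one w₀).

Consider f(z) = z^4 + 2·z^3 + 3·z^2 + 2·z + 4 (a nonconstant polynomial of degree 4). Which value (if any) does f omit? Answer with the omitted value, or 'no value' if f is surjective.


Little Picard bounds the complement of f(ℂ) to at most one point.
For every w ∈ ℂ, the equation p(z) − w = 0 is a nonconstant polynomial in z and hence has at least one root by the fundamental theorem of algebra. So p is surjective onto ℂ, omitting no value.

Omitted value: no value.


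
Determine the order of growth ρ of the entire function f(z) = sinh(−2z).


sinh(w) is a linear combination of e^{iw} and e^{−iw} (or e^w, e^{−w} in the hyperbolic case), so |sinh(w)| ≤ e^{|w|}. With w = −2z, |w| ≤ 2|z| + 0 = 2r + 0 on |z| = r, giving M(r) ≤ e^{2r + 0}, so ρ ≤ 1. On a suitable ray (z = it for sin/cos; z = t for sinh/cosh, t real → ∞), |sinh(−2z)| grows like e^{2|t|}/2, so ρ ≥ 1. Hence ρ = 1.
Therefore ρ = 1.

Order ρ = 1.


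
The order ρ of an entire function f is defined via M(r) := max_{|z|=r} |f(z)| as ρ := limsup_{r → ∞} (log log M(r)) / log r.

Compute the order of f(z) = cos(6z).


cos(w) is a linear combination of e^{iw} and e^{−iw} (or e^w, e^{−w} in the hyperbolic case), so |cos(w)| ≤ e^{|w|}. With w = 6z, |w| ≤ 6|z| + 0 = 6r + 0 on |z| = r, giving M(r) ≤ e^{6r + 0}, so ρ ≤ 1. On a suitable ray (z = it for sin/cos; z = t for sinh/cosh, t real → ∞), |cos(6z)| grows like e^{6|t|}/2, so ρ ≥ 1. Hence ρ = 1.
Therefore ρ = 1.

Order ρ = 1.


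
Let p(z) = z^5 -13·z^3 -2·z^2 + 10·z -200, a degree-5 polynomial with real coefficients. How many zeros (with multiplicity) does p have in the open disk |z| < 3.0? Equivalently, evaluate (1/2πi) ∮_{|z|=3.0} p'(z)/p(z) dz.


The zeros of p are: (-3 + 1i), (-3 - 1i), 4, (1 + 2i), (1 - 2i).
Their magnitudes are: 3.162, 3.162, 4, 2.236, 2.236.
Zeros with |z| < R = 3.0: (1 + 2i), (1 - 2i).
Count = 2.
By the argument principle, (1/2πi) ∮_{|z|=R} p'(z)/p(z) dz equals exactly this count.

Number of zeros inside |z| < 3.0: 2.


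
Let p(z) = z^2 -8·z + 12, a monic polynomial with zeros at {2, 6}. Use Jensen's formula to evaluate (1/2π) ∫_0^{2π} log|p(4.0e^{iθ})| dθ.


Zeros: 2, 6; r = 4.0.
Inside |z| < r: 2. Outside (|z| ≥ r): 6.
p(0) = 12, so log|p(0)| = log(12) = 2.4849.
Apply Jensen: I(r) = log|p(0)| + Σ_k log(r/|z_k|), summed over zeros inside |z| < r.
  log(r/|z_k|) for z_k = 2: log(4.0/2) = 0.6931
  Outside zeros (6) contribute nothing to the Jensen sum.
Sum over inside zeros: 0.6931.
I(r) = log|p(0)| + (inside sum) = 2.4849 + 0.6931 = 3.1781.
Note: since some zeros are outside |z| ≤ r, the simplified n·log(r) form does NOT apply — only the inside zeros contribute.

I(r) ≈ 3.1781.


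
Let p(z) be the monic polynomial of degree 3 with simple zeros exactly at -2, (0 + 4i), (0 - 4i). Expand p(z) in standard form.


The polynomial is p(z) = ∏_{α ∈ S} (z − α), where S = {-2, (0 + 4i), (0 - 4i)}.
Expanding the product yields: p(z) = z^3 + 2·z^2 + 16·z + 32.
Note conjugate pairs combine to real quadratics: (z − (0+4i))(z − (0−4i)) = z² + 16.
The resulting polynomial has degree 3 and real coefficients as required.

p(z) = z^3 + 2·z^2 + 16·z + 32.


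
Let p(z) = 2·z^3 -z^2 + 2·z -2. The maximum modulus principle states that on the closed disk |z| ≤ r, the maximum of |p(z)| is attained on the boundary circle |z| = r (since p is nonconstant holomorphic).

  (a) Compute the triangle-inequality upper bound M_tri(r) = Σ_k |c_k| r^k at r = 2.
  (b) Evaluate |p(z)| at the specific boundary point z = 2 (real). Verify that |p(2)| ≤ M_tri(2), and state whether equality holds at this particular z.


Coefficients: c_0 = -2, c_1 = 2, c_2 = -1, c_3 = 2. Radius r = 2.
Part (a). Triangle bound: M_tri(r) = Σ_k |c_k| r^k
  = |-2|·2^0 + |2|·2^1 + |-1|·2^2 + |2|·2^3
  = 2 + 4 + 4 + 16 = 26.
This bounds M(r) := max_{|z|=r} |p(z)| from above; equality holds iff all terms c_k z^k can be made to align in phase at a single z on |z|=r.
Part (b). At z = 2 (real, on the circle |z| = r):
  p(2) = (-2)·2^0 + (2)·2^1 + (-1)·2^2 + (2)·2^3 = 14.
  |p(2)| = 14.
Check: |p(2)| = 14 ≤ 26 = M_tri(2). ✓ Equality does not hold at z = 2 (the coefficients have mixed signs, so the terms do not all align in phase there).

M_tri(2) = 26; |p(2)| = 14; equality at z=2: no.


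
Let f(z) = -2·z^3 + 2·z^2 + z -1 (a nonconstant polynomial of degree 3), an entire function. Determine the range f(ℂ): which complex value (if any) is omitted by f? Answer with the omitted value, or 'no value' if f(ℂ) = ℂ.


Little Picard bounds the complement of f(ℂ) to at most one point.
For every w ∈ ℂ, the equation p(z) − w = 0 is a nonconstant polynomial in z and hence has at least one root by the fundamental theorem of algebra. So p is surjective onto ℂ, omitting no value.

Omitted value: no value.


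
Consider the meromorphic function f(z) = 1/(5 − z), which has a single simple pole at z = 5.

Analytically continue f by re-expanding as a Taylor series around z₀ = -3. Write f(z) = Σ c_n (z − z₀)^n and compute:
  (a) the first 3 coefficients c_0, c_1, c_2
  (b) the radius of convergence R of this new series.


Let w = z − z₀, so z = z₀ + w.
Then 5 − z = 5 − (z₀ + w) = (5 − z₀) − w = 8 − w.
f(z) = 1/(8 − w) = (1/(8)) · 1/(1 − w/(8)) = Σ_{n≥0} w^n / (8)^(n+1).
So c_n = 1/(8)^(n+1):
  c_0 = 1/(8)^1 = 1/8.
  c_1 = 1/(8)^2 = 1/64.
  c_2 = 1/(8)^3 = 1/512.
The series is valid for |w/d| < 1, i.e. |z − z₀| < |d|.
Radius of convergence: R = |5 − z₀| = |8| = 8 (distance from z₀ to the singularity z = 5).

c_0 = 1/8, c_1 = 1/64, c_2 = 1/512; R = 8.


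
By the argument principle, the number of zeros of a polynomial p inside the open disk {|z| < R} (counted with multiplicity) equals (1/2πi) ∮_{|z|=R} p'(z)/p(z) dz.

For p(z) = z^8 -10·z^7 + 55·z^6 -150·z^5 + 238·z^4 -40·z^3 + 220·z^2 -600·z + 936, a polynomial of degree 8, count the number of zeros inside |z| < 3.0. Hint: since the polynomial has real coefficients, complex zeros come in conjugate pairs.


The zeros of p are: (-1 + 1i), (-1 - 1i), (2 + 3i), (2 - 3i), (1 + 1i), (1 - 1i), (3 + 3i), (3 - 3i).
Their magnitudes are: 1.414, 1.414, 3.606, 3.606, 1.414, 1.414, 4.243, 4.243.
Zeros with |z| < R = 3.0: (-1 + 1i), (-1 - 1i), (1 + 1i), (1 - 1i).
Count = 4.
By the argument principle, (1/2πi) ∮_{|z|=R} p'(z)/p(z) dz equals exactly this count.

Number of zeros inside |z| < 3.0: 4.


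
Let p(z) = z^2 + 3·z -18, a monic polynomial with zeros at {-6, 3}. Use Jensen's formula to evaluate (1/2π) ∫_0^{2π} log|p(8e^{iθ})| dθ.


Zeros: -6, 3; r = 8.
Inside |z| < r: -6, 3. Outside (|z| ≥ r): ∅.
p(0) = -18, so log|p(0)| = log(18) = 2.8904.
Apply Jensen: I(r) = log|p(0)| + Σ_k log(r/|z_k|), summed over zeros inside |z| < r.
  log(r/|z_k|) for z_k = -6: log(8/6) = 0.2877
  log(r/|z_k|) for z_k = 3: log(8/3) = 0.9808
Sum over inside zeros: 1.2685.
I(r) = log|p(0)| + (inside sum) = 2.8904 + 1.2685 = 4.1589.
Closed form (all zeros inside, monic): I(r) = n·log(r) = 2·log(8) = 4.1589. ✓

I(r) ≈ 4.1589.


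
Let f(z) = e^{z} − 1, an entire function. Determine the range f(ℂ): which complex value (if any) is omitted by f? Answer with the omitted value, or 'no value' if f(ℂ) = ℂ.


Little Picard bounds the complement of f(ℂ) to at most one point.
e^{z} is never zero on ℂ, so 1·e^{z} takes every value in ℂ ∖ {0}. Adding -1 shifts the range to ℂ ∖ {-1}. Thus f omits exactly the value -1.

Omitted value: -1.


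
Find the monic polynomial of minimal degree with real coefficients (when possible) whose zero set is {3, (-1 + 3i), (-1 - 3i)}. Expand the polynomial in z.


The polynomial is p(z) = ∏_{α ∈ S} (z − α), where S = {3, (-1 + 3i), (-1 - 3i)}.
Expanding the product yields: p(z) = z^3 -z^2 + 4·z -30.
Note conjugate pairs combine to real quadratics: (z − (-1+3i))(z − (-1−3i)) = z² + 2z + 10.
The resulting polynomial has degree 3 and real coefficients as required.

p(z) = z^3 -z^2 + 4·z -30.


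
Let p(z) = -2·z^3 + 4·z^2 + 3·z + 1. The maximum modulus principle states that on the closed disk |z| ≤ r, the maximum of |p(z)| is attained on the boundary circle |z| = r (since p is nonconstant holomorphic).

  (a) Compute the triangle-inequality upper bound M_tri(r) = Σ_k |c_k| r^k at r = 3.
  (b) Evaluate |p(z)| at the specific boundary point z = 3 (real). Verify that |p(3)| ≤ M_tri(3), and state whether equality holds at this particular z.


Coefficients: c_0 = 1, c_1 = 3, c_2 = 4, c_3 = -2. Radius r = 3.
Part (a). Triangle bound: M_tri(r) = Σ_k |c_k| r^k
  = |1|·3^0 + |3|·3^1 + |4|·3^2 + |-2|·3^3
  = 1 + 9 + 36 + 54 = 100.
This bounds M(r) := max_{|z|=r} |p(z)| from above; equality holds iff all terms c_k z^k can be made to align in phase at a single z on |z|=r.
Part (b). At z = 3 (real, on the circle |z| = r):
  p(3) = (1)·3^0 + (3)·3^1 + (4)·3^2 + (-2)·3^3 = -8.
  |p(3)| = 8.
Check: |p(3)| = 8 ≤ 100 = M_tri(3). ✓ Equality does not hold at z = 3 (the coefficients have mixed signs, so the terms do not all align in phase there).

M_tri(3) = 100; |p(3)| = 8; equality at z=3: no.


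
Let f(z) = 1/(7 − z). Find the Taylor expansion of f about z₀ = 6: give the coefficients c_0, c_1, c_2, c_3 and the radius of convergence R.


Let w = z − z₀, so z = z₀ + w.
Then 7 − z = 7 − (z₀ + w) = (7 − z₀) − w = 1 − w.
f(z) = 1/(1 − w) = (1/(1)) · 1/(1 − w/(1)) = Σ_{n≥0} w^n / (1)^(n+1).
So c_n = 1/(1)^(n+1):
  c_0 = 1/(1)^1 = 1.
  c_1 = 1/(1)^2 = 1.
  c_2 = 1/(1)^3 = 1.
  c_3 = 1/(1)^4 = 1.
The series is valid for |w/d| < 1, i.e. |z − z₀| < |d|.
Radius of convergence: R = |7 − z₀| = |1| = 1 (distance from z₀ to the singularity z = 7).

c_0 = 1, c_1 = 1, c_2 = 1, c_3 = 1; R = 1.


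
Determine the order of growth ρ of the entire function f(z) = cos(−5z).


cos(w) is a linear combination of e^{iw} and e^{−iw} (or e^w, e^{−w} in the hyperbolic case), so |cos(w)| ≤ e^{|w|}. With w = −5z, |w| ≤ 5|z| + 0 = 5r + 0 on |z| = r, giving M(r) ≤ e^{5r + 0}, so ρ ≤ 1. On a suitable ray (z = it for sin/cos; z = t for sinh/cosh, t real → ∞), |cos(−5z)| grows like e^{5|t|}/2, so ρ ≥ 1. Hence ρ = 1.
Therefore ρ = 1.

Order ρ = 1.


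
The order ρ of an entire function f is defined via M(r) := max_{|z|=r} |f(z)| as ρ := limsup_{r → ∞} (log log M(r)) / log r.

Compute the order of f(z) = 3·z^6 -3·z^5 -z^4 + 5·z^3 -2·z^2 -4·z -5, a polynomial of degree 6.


|f(z)| ≤ Σ|c_k|·r^k = O(r^6) as r → ∞. Polynomial growth is O(e^{r^ε}) for every ε > 0 (since r^6/e^{r^ε} → 0), so ρ ≤ ε for all ε > 0, i.e. ρ = 0. Every nonconstant polynomial has order 0.
Therefore ρ = 0.

Order ρ = 0.


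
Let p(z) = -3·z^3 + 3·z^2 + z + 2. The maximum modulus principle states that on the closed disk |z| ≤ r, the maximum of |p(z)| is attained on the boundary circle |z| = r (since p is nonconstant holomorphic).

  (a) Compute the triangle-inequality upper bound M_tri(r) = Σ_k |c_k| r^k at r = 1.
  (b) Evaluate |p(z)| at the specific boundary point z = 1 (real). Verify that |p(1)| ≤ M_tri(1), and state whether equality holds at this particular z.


Coefficients: c_0 = 2, c_1 = 1, c_2 = 3, c_3 = -3. Radius r = 1.
Part (a). Triangle bound: M_tri(r) = Σ_k |c_k| r^k
  = |2|·1^0 + |1|·1^1 + |3|·1^2 + |-3|·1^3
  = 2 + 1 + 3 + 3 = 9.
This bounds M(r) := max_{|z|=r} |p(z)| from above; equality holds iff all terms c_k z^k can be made to align in phase at a single z on |z|=r.
Part (b). At z = 1 (real, on the circle |z| = r):
  p(1) = (2)·1^0 + (1)·1^1 + (3)·1^2 + (-3)·1^3 = 3.
  |p(1)| = 3.
Check: |p(1)| = 3 ≤ 9 = M_tri(1). ✓ Equality does not hold at z = 1 (the coefficients have mixed signs, so the terms do not all align in phase there).

M_tri(1) = 9; |p(1)| = 3; equality at z=1: no.


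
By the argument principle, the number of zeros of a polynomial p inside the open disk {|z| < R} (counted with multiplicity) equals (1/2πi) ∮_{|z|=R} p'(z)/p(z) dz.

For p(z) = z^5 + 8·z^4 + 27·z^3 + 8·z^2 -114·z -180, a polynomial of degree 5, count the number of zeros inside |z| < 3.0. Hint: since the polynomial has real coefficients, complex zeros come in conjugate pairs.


The zeros of p are: 2, (-2 + 1i), (-2 - 1i), (-3 + 3i), (-3 - 3i).
Their magnitudes are: 2, 2.236, 2.236, 4.243, 4.243.
Zeros with |z| < R = 3.0: 2, (-2 + 1i), (-2 - 1i).
Count = 3.
By the argument principle, (1/2πi) ∮_{|z|=R} p'(z)/p(z) dz equals exactly this count.

Number of zeros inside |z| < 3.0: 3.
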